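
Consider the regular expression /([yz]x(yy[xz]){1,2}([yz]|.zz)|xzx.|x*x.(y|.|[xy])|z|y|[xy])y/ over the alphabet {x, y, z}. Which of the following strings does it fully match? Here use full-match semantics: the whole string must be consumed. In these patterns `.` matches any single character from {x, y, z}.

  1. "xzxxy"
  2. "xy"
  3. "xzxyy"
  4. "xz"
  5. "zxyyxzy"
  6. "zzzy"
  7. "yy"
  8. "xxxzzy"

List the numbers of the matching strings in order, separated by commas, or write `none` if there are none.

1, 2, 3, 5, 7, 8

1 → match
2 → match
3 → match
4 → no match — must end with "y"
5 → match
6 → no match
7 → match
8 → match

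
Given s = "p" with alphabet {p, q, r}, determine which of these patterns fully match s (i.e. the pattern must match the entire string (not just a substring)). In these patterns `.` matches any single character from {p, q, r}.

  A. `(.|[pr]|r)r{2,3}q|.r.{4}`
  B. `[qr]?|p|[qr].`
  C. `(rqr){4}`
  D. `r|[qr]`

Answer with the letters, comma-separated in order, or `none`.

A → no match
B → match
C → no match — must start with "rqr"
D → no match

B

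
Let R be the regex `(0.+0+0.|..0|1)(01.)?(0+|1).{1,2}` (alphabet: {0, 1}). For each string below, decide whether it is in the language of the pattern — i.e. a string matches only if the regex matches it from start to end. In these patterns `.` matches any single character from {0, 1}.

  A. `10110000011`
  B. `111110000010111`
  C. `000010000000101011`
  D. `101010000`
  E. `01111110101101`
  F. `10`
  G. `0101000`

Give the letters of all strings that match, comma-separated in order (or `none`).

A, C

A. `10110000011` → match
B → no match
C → match
D. `101010000` → no match
E → no match
F. `10` → no match
G. `0101000` → no match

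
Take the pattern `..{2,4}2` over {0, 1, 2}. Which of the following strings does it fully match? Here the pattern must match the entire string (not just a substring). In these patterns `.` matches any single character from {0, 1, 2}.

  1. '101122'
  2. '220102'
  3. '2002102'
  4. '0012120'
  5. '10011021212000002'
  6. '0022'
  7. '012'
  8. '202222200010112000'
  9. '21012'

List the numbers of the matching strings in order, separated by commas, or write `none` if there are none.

1, 2, 6, 9

1 → match
2 → match
3 → no match
4 → no match — must end with '2'
5 → no match
6 → match
7 → no match
8 → no match — must end with '2'
9 → match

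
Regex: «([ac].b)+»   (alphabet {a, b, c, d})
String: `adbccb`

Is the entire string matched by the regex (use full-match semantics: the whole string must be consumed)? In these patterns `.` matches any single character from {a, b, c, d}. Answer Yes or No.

Yes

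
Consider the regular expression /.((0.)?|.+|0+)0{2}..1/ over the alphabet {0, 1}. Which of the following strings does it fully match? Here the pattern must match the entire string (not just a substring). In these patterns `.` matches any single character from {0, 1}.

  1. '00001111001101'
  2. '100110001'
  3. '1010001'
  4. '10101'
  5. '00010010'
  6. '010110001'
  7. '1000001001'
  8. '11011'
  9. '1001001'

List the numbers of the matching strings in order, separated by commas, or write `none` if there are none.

none

1 → no match
2 → no match
3 → no match
4 → no match
5 → no match — must end with '1'
6 → no match
7 → no match
8 → no match
9 → no match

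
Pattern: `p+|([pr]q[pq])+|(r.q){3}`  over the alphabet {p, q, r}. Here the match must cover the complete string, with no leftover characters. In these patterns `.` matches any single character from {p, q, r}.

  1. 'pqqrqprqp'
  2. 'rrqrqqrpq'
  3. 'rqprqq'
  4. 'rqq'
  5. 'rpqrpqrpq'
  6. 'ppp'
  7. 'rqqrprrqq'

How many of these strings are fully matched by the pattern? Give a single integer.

1 → match
2 → match
3 → match
4 → match
5 → match
6 → match
7 → no match
Total matched: 6

6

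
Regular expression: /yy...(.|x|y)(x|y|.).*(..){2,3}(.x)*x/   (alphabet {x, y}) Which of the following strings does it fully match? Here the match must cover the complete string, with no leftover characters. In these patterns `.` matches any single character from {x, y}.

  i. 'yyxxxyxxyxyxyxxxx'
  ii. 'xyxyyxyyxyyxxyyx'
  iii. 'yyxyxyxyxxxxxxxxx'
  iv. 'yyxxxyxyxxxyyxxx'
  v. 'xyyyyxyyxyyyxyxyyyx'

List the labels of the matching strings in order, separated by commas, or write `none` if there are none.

i, iii, iv

i → match
ii → no match — must start with 'yy'
iii → match
iv → match
v → no match — must start with 'yy'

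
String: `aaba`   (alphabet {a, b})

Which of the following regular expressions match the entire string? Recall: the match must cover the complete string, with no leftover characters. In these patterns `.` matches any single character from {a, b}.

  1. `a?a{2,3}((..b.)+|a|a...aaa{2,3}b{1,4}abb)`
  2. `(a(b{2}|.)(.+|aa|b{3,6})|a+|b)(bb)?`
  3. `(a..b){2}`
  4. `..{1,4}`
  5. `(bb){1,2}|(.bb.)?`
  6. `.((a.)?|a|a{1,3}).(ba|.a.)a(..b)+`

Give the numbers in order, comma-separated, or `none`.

2, 4

1 → no match
2 → match
3 → no match — must end with `b`
4 → match
5 → no match
6 → no match — must end with `b`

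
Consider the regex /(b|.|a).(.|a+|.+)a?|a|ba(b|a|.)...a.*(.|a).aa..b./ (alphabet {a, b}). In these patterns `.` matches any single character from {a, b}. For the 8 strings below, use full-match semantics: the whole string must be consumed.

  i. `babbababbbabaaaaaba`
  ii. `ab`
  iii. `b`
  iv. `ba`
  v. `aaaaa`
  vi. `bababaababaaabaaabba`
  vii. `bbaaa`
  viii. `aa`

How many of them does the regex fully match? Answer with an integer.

4

i → match
ii → no match
iii → no match
iv → no match
v → match
vi → match
vii → match
viii → no match
Total matched: 4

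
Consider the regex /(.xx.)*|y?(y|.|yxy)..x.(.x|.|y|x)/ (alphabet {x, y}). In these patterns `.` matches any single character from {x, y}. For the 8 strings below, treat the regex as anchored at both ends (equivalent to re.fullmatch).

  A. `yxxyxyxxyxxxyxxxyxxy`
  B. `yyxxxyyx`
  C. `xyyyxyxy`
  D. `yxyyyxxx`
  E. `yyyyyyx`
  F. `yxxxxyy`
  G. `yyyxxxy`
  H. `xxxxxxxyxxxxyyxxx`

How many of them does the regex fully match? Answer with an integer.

4

A → no match
B → match
C → no match
D → match
E → no match
F → match
G → match
H → no match
Total matched: 4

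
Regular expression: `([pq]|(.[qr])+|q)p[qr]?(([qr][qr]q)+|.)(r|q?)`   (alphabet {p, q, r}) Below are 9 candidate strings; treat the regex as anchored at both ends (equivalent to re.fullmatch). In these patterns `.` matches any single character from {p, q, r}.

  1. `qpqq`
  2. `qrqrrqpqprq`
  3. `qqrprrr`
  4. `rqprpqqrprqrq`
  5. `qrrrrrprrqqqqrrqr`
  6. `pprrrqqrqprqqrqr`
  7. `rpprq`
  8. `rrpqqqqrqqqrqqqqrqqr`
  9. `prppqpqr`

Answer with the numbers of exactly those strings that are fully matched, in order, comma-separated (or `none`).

1 → match
2 → match
3 → no match
4 → match
5 → match
6 → no match
7 → no match
8 → match
9 → no match

1, 2, 4, 5, 8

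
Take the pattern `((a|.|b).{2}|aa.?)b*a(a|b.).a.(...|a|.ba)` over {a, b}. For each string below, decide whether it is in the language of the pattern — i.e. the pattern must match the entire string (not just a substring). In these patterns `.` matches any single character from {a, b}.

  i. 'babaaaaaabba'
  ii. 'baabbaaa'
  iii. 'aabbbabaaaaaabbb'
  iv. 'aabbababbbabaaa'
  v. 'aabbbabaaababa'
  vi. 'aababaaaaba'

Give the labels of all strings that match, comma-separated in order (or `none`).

v

i → no match
ii → no match
iii → no match
iv → no match
v → match
vi → no match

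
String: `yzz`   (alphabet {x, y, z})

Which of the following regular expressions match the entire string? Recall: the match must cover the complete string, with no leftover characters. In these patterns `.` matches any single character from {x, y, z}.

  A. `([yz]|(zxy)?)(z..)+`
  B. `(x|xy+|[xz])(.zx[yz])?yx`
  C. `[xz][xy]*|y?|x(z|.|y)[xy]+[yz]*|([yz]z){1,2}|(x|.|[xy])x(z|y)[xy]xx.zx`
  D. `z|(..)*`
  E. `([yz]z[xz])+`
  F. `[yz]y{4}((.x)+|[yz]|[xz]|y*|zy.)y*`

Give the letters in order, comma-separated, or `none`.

E

A → no match
B → no match — must end with `yx`
C → no match
D → no match
E → match
F → no match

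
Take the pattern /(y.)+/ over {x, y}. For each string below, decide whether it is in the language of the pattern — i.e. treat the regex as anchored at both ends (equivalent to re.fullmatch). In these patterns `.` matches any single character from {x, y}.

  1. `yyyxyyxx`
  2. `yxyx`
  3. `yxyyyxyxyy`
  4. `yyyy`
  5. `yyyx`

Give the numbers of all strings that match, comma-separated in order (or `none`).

1 → no match
2 → match
3 → match
4 → match
5 → match

2, 3, 4, 5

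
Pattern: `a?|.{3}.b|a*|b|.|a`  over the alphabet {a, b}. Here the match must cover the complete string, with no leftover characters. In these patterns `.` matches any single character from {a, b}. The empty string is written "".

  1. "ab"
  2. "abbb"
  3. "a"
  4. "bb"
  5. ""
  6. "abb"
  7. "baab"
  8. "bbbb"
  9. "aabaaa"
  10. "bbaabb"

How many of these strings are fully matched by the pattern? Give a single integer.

1 → no match
2 → no match
3 → match
4 → no match
5 → match
6 → no match
7 → no match
8 → no match
9 → no match
10 → no match
Total matched: 2

2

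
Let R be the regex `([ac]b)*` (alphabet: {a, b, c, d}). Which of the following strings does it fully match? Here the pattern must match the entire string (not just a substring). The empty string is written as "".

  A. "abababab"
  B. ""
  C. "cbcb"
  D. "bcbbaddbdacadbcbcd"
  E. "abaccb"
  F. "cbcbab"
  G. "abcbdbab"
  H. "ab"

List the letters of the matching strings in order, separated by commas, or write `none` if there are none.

A. "abababab" → match
B. "" → match
C. "cbcb" → match
D → no match
E. "abaccb" → no match
F. "cbcbab" → match
G. "abcbdbab" → no match
H. "ab" → match

A, B, C, F, H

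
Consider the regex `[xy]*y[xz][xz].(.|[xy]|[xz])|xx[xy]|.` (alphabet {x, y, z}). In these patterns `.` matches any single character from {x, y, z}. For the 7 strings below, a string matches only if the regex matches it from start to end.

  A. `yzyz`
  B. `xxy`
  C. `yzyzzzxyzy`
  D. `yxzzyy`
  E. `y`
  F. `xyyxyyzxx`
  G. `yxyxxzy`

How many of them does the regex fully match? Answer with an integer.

A → no match
B → match
C → no match
D → no match
E → match
F → no match
G → match
Total matched: 3

3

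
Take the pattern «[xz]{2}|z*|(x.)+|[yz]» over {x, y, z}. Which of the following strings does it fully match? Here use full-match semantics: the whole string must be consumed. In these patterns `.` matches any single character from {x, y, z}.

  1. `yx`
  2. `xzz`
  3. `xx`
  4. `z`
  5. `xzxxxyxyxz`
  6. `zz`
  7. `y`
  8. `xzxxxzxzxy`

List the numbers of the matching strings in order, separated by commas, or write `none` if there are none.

3, 4, 5, 6, 7, 8

1 → no match
2 → no match
3 → match
4 → match
5 → match
6 → match
7 → match
8 → match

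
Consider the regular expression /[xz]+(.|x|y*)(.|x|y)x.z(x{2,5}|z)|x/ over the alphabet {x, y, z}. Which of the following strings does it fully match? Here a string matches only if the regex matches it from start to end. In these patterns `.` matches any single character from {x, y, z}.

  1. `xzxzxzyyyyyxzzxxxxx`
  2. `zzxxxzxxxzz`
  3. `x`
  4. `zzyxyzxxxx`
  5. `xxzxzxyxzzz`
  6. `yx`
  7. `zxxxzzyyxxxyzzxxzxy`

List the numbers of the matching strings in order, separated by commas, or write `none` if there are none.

1 → match
2 → match
3 → match
4 → match
5 → match
6 → no match
7 → no match

1, 2, 3, 4, 5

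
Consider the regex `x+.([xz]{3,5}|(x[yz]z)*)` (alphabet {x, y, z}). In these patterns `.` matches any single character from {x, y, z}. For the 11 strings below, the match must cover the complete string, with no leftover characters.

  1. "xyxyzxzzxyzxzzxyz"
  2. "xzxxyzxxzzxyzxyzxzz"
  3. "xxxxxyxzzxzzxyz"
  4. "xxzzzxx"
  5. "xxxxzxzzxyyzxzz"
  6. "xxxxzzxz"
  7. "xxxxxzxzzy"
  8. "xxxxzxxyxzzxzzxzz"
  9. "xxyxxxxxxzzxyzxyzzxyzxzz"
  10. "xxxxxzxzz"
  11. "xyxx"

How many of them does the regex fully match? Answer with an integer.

1 → match
2 → no match
3 → match
4 → match
5 → no match
6 → match
7 → no match
8 → no match
9 → no match
10 → match
11 → no match
Total matched: 5

5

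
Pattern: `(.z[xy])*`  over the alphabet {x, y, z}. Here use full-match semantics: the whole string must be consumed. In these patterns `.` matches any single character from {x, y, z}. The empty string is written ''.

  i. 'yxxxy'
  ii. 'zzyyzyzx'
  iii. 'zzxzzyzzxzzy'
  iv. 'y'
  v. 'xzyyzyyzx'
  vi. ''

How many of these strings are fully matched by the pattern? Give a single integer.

i → no match
ii → no match
iii → match
iv → no match
v → match
vi → match
Total matched: 3

3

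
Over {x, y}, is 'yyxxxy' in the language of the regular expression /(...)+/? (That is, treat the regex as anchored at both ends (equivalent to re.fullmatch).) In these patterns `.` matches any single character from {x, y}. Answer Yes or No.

Yes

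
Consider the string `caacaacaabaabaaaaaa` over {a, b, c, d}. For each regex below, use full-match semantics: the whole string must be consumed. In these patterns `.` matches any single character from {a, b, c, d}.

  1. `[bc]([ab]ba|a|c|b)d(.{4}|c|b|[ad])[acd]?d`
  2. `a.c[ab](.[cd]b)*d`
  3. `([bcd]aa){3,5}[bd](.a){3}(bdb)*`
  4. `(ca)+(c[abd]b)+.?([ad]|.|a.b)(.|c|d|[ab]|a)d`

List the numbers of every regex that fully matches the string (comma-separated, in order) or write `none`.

3

1 → no match — must end with `d`
2 → no match — must start with `a`
3 → match
4 → no match — must end with `d`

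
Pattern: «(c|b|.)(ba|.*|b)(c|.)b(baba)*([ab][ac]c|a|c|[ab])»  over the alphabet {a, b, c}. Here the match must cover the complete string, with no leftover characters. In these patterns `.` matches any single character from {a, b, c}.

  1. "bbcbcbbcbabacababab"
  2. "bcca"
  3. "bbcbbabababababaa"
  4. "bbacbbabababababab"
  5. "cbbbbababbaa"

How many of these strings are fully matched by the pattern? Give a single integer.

1 → no match
2 → no match
3 → match
4 → match
5 → no match
Total matched: 2

2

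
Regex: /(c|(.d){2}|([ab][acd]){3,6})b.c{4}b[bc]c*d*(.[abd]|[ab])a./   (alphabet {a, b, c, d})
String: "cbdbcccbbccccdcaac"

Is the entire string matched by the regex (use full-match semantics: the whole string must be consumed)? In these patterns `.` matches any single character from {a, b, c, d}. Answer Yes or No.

No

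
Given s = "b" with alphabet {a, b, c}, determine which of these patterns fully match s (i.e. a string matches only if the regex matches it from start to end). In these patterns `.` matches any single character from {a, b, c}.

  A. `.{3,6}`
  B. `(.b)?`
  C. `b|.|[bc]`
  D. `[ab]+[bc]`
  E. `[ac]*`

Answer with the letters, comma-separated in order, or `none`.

C

A → no match
B → no match
C → match
D → no match
E → no match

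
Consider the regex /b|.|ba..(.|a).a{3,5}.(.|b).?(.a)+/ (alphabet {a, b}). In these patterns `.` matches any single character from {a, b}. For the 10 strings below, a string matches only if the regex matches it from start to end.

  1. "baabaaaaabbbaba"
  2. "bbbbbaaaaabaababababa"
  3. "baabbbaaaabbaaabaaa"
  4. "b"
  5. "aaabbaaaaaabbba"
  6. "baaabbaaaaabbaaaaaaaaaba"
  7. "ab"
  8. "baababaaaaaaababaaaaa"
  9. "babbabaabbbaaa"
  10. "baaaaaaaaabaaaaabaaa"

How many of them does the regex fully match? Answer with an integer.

1 → match
2 → no match
3 → match
4. "b" → match
5 → no match
6 → match
7. "ab" → no match
8 → match
9 → no match
10 → match
Total matched: 6

6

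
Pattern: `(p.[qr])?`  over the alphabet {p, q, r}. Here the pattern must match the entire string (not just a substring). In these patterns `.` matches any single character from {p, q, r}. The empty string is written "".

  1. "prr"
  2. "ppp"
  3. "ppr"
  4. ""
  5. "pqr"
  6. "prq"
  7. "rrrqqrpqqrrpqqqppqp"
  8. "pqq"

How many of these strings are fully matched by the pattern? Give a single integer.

1. "prr" → match
2. "ppp" → no match
3. "ppr" → match
4. "" → match
5. "pqr" → match
6. "prq" → match
7 → no match
8. "pqq" → match
Total matched: 6

6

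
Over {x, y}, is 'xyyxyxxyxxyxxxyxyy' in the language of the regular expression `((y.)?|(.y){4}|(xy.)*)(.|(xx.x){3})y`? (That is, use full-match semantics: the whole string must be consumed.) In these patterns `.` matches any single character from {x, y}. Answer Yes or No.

No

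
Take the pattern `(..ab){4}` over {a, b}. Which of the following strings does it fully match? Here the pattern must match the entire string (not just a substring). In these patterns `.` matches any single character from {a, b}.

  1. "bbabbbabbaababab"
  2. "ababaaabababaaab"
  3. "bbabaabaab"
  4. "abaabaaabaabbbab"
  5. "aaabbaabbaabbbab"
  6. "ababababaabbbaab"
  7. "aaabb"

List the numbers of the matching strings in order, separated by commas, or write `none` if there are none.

1, 2, 5

1 → match
2 → match
3 → no match
4 → no match
5 → match
6 → no match
7 → no match — must end with "ab"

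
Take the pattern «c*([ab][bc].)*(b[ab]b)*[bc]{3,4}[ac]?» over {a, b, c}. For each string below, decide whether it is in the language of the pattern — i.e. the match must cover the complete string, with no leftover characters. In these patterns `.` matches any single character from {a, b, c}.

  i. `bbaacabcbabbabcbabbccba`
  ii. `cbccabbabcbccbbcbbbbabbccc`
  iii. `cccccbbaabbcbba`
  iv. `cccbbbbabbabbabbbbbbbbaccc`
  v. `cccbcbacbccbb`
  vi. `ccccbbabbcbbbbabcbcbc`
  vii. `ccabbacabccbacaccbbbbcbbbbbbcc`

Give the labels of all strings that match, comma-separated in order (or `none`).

i, ii, iii, v, vi

i → match
ii → match
iii → match
iv → no match
v → match
vi → match
vii → no match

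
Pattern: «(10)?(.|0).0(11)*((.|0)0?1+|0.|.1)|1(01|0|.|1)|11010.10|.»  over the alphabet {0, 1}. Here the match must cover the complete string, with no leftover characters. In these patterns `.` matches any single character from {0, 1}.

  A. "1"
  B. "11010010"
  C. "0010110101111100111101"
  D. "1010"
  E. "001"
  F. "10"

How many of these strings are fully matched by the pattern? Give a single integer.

3

A → match
B → match
C → no match
D → no match
E → no match
F → match
Total matched: 3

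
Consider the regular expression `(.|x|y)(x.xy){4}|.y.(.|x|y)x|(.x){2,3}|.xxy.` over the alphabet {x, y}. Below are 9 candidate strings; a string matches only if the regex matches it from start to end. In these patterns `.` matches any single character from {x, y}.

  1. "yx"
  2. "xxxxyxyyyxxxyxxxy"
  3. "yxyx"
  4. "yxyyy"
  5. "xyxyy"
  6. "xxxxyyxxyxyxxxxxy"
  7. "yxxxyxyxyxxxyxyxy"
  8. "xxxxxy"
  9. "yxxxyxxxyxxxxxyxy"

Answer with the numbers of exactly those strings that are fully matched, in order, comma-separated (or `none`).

1. "yx" → no match
2 → no match
3. "yxyx" → match
4. "yxyyy" → no match
5. "xyxyy" → no match
6 → no match
7 → match
8. "xxxxxy" → no match
9 → no match

3, 7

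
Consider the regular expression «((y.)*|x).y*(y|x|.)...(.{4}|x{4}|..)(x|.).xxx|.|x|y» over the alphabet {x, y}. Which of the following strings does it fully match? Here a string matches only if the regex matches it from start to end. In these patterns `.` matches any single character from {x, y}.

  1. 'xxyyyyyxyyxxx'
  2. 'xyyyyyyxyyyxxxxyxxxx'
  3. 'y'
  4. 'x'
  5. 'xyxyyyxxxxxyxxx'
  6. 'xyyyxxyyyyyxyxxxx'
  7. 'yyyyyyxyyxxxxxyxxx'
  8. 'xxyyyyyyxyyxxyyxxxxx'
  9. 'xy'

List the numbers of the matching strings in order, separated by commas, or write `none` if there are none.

1, 2, 3, 4, 5, 6, 7, 8

1 → match
2 → match
3 → match
4 → match
5 → match
6 → match
7 → match
8 → match
9 → no match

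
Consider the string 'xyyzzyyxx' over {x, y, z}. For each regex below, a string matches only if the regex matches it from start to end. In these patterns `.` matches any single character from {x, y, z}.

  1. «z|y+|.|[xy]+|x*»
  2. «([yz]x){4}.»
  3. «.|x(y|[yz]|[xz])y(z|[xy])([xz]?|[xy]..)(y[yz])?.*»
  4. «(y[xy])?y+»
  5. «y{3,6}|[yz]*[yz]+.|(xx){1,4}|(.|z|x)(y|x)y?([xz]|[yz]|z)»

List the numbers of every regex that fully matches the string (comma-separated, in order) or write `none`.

3

1 → no match
2 → no match
3 → match
4 → no match — must end with 'y'
5 → no match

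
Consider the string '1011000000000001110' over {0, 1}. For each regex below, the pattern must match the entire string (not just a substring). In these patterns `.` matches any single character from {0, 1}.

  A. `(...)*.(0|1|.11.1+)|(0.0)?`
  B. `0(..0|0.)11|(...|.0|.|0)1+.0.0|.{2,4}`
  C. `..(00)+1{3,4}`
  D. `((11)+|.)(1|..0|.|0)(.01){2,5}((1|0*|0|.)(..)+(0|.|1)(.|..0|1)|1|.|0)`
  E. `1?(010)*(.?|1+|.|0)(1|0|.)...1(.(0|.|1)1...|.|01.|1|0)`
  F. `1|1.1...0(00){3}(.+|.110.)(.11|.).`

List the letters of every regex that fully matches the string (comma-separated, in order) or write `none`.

A → no match
B → no match
C → no match — must end with '1'
D → no match
E → no match
F → match

F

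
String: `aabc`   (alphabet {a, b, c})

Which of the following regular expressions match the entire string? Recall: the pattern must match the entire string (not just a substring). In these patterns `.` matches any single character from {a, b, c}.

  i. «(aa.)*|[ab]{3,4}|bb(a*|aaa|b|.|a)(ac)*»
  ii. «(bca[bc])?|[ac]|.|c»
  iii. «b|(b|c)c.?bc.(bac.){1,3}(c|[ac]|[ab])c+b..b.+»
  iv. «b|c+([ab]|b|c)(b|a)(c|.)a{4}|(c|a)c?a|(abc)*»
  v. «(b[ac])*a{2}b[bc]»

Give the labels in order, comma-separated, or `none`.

v

i → no match
ii → no match
iii → no match
iv → no match
v → match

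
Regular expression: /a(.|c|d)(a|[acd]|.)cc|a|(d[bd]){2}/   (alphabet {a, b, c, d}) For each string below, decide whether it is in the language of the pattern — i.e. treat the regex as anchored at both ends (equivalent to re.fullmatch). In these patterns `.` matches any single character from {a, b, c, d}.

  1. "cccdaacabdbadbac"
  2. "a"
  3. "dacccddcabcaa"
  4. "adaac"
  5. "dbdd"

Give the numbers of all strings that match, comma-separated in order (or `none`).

1 → no match
2 → match
3 → no match
4 → no match
5 → match

2, 5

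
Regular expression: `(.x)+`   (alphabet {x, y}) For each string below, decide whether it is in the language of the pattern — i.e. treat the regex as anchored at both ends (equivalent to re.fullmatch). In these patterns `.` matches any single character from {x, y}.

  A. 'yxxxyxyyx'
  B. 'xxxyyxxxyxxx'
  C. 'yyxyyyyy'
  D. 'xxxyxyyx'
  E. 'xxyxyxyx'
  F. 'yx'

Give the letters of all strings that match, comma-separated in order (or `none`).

E, F

A → no match
B → no match
C → no match — must end with 'x'
D → no match
E → match
F → match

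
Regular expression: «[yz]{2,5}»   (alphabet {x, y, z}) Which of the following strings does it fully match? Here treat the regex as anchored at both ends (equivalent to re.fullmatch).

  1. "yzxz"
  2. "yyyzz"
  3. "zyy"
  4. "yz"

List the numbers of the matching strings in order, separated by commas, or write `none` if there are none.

1 → no match
2 → match
3 → match
4 → match

2, 3, 4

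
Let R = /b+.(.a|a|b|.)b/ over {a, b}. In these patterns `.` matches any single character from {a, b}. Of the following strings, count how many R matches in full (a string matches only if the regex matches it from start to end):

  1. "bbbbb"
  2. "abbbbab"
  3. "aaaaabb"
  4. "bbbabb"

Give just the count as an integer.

1 → match
2 → no match — must start with "b"
3 → no match — must start with "b"
4 → match
Total matched: 2

2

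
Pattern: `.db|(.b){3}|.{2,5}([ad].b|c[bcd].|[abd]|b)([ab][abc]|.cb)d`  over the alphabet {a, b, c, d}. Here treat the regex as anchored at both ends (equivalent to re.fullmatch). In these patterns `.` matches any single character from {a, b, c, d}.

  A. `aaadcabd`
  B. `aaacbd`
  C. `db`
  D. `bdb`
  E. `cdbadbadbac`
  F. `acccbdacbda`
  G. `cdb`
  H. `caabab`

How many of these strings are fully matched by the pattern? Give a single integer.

2

A → no match
B → no match
C → no match
D → match
E → no match
F → no match
G → match
H → no match
Total matched: 2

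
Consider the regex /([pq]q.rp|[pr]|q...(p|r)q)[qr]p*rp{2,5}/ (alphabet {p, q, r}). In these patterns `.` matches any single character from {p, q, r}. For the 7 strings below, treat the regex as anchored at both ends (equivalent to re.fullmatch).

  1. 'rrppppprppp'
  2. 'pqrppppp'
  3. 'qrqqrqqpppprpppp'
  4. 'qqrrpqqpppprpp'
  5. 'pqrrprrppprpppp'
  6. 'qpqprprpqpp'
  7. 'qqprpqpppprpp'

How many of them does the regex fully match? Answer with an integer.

1. 'rrppppprppp' → match
2. 'pqrppppp' → match
3 → match
4 → match
5 → no match
6. 'qpqprprpqpp' → no match
7 → match
Total matched: 5

5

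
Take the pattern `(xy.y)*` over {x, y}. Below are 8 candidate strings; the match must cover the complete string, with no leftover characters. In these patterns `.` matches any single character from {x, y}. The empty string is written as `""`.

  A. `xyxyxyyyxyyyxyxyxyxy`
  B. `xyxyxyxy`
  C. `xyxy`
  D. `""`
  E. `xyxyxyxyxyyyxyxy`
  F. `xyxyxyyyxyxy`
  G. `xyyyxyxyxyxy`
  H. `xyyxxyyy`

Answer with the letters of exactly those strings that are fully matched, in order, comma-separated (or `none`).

A, B, C, D, E, F, G

A → match
B → match
C → match
D → match
E → match
F → match
G → match
H → no match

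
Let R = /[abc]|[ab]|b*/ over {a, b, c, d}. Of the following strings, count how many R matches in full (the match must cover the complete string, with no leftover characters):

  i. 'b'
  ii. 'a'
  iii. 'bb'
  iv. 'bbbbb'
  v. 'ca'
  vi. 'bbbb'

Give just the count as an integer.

i → match
ii → match
iii → match
iv → match
v → no match
vi → match
Total matched: 5

5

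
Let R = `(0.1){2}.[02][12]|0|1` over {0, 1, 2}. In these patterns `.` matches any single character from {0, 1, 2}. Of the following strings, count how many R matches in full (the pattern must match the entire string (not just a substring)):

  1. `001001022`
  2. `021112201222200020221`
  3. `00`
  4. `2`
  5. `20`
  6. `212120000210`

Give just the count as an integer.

1

1. `001001022` → match
2 → no match
3. `00` → no match
4. `2` → no match
5. `20` → no match
6. `212120000210` → no match
Total matched: 1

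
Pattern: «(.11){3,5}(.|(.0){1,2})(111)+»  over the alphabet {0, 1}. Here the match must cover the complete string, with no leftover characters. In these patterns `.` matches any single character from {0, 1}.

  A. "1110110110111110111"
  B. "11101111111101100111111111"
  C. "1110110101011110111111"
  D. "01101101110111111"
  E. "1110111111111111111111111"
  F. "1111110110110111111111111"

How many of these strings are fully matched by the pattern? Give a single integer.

5

A → match
B → match
C → no match
D → match
E → match
F → match
Total matched: 5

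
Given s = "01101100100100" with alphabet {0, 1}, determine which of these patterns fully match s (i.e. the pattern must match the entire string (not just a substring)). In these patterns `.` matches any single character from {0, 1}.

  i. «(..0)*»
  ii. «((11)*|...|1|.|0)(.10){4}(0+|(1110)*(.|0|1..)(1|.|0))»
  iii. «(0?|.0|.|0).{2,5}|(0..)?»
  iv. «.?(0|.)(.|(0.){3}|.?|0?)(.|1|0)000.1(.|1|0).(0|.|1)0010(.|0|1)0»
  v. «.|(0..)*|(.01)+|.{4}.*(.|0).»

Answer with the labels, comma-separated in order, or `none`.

i → no match
ii → match
iii → no match
iv → no match
v → match

ii, v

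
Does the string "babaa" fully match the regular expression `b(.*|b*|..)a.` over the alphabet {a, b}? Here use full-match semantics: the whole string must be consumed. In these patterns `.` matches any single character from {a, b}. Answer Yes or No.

Yes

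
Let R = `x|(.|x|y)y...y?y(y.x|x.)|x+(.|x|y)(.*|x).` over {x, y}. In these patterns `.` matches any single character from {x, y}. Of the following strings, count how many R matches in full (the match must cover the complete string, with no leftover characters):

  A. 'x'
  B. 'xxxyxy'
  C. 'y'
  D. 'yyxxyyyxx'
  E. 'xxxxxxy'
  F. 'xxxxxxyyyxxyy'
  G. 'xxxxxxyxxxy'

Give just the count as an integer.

6

A → match
B → match
C → no match
D → match
E → match
F → match
G → match
Total matched: 6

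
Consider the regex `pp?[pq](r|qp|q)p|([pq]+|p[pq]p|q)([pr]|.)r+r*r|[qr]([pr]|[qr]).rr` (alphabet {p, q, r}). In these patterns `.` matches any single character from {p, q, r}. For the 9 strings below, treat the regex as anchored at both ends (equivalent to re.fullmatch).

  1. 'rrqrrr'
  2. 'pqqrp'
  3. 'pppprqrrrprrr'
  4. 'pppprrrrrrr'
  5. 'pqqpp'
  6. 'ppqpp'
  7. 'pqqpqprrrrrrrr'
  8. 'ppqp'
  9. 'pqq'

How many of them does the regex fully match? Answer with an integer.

1 → no match
2 → no match
3 → no match
4 → match
5 → match
6 → match
7 → match
8 → match
9 → no match
Total matched: 5

5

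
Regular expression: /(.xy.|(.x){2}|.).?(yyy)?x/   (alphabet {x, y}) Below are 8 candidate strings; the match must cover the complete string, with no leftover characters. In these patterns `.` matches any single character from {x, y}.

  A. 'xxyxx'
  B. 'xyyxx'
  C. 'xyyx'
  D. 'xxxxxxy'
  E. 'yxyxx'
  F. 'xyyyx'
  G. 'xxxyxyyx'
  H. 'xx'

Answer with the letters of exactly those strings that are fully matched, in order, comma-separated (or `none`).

A, E, F, H

A → match
B → no match
C → no match
D → no match — must end with 'x'
E → match
F → match
G → no match
H → match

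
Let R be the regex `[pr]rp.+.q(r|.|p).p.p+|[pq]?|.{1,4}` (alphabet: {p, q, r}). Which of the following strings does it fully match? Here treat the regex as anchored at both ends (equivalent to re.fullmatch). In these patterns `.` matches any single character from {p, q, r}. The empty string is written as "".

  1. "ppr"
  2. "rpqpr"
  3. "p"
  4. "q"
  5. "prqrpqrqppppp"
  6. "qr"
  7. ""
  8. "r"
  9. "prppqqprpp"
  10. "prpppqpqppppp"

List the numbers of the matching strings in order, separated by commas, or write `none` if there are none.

1 → match
2 → no match
3 → match
4 → match
5 → no match
6 → match
7 → match
8 → match
9 → no match
10 → match

1, 3, 4, 6, 7, 8, 10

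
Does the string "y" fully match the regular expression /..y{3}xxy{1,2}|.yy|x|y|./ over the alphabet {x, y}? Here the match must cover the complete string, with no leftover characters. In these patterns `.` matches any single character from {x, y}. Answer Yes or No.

Yes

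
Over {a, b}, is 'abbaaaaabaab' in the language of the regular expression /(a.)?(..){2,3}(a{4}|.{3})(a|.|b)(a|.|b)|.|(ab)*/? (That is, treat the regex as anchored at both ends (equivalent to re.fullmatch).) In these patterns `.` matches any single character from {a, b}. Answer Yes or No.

No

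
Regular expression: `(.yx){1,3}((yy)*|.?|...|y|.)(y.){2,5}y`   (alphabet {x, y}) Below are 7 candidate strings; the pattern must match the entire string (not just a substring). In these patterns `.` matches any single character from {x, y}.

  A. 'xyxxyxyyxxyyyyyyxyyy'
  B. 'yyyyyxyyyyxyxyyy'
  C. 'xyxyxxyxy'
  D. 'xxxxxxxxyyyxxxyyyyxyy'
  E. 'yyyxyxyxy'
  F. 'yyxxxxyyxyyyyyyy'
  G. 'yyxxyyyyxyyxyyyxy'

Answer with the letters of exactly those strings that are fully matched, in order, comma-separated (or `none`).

A → no match
B → no match
C → no match
D → no match
E → no match
F → no match
G → no match

none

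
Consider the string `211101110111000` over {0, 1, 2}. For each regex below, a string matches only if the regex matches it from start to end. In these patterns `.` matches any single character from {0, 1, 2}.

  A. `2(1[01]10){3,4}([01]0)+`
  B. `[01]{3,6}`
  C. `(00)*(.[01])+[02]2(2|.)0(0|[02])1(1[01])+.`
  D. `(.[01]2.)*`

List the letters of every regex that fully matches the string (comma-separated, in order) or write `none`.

A

A → match
B → no match
C → no match
D → no match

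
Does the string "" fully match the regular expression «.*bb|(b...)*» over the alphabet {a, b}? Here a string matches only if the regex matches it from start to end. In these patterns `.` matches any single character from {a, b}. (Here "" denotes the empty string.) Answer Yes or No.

Yes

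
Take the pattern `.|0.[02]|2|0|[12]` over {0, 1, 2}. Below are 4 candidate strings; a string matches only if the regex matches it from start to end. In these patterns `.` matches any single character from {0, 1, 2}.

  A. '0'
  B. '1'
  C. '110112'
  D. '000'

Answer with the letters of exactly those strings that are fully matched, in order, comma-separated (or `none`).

A, B, D

A → match
B → match
C → no match
D → match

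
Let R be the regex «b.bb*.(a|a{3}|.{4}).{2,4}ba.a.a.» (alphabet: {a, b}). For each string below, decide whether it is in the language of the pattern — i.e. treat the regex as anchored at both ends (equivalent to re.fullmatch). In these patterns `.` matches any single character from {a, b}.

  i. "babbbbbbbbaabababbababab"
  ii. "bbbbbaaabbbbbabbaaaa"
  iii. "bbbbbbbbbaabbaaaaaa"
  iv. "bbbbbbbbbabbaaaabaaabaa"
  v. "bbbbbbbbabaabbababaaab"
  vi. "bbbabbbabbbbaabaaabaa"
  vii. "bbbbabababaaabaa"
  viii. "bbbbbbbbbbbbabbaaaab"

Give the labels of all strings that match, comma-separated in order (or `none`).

i, iii, iv, v, vii

i → match
ii → no match
iii → match
iv → match
v → match
vi → no match
vii → match
viii → no match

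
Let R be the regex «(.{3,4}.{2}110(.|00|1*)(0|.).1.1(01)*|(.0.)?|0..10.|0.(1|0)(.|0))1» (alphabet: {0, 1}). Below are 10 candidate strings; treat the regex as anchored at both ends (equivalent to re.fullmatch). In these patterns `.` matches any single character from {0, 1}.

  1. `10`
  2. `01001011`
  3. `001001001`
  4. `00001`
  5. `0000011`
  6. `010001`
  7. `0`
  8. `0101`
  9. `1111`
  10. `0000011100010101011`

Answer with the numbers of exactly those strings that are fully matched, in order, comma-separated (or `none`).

1 → no match — must end with `1`
2 → no match
3 → no match
4 → match
5 → no match
6 → no match
7 → no match — must end with `1`
8 → no match
9 → no match
10 → match

4, 10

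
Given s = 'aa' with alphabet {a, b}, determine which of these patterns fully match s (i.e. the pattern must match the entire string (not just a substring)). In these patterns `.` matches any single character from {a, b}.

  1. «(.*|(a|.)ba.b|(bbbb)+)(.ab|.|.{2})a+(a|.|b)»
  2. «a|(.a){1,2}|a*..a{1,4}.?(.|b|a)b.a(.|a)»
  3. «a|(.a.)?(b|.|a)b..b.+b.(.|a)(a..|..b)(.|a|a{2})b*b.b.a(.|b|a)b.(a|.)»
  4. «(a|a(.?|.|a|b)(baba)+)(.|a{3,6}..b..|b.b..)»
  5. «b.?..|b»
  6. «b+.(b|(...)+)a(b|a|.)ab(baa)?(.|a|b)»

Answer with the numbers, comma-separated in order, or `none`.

2, 4

1 → no match
2 → match
3 → no match
4 → match
5 → no match — must start with 'b'
6 → no match — must start with 'b'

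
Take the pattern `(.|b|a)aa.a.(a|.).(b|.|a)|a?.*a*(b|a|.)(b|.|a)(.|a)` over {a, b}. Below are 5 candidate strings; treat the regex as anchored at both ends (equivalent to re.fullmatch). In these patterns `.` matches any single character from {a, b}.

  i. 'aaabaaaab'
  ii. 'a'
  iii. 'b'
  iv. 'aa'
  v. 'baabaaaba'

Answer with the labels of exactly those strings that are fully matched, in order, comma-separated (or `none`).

i, v

i → match
ii → no match
iii → no match
iv → no match
v → match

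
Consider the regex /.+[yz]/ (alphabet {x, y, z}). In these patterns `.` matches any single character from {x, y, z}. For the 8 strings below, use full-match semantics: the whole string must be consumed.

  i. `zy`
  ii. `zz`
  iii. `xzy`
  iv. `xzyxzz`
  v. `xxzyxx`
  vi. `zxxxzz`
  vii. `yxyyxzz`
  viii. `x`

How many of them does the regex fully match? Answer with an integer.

6

i → match
ii → match
iii → match
iv → match
v → no match
vi → match
vii → match
viii → no match
Total matched: 6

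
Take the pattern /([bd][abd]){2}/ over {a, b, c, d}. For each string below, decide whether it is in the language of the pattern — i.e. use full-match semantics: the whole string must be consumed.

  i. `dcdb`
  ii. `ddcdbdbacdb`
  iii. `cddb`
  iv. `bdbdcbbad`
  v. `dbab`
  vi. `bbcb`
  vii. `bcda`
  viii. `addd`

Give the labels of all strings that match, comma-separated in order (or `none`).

none

i → no match
ii → no match
iii → no match
iv → no match
v → no match
vi → no match
vii → no match
viii → no match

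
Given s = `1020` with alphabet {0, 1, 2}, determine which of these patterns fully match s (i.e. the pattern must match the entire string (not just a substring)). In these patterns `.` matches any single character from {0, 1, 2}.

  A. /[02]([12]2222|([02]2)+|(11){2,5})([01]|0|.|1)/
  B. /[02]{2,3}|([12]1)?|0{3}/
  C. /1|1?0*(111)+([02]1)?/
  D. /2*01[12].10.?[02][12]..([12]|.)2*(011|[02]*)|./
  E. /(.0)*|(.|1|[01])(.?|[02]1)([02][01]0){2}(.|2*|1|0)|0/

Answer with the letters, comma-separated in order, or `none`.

A → no match
B → no match
C → no match
D → no match
E → match

E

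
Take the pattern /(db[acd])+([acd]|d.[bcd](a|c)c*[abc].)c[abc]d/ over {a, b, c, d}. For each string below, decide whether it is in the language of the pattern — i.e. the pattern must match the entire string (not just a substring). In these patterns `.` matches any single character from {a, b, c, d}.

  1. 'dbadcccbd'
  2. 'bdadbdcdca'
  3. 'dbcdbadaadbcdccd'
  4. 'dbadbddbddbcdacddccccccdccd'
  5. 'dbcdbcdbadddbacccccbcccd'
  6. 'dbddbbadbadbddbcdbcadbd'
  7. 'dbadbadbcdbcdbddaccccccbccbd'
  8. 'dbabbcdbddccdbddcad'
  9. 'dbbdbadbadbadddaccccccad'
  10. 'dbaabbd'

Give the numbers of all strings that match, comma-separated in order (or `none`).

1 → no match
2 → no match — must start with 'db'
3 → no match
4 → no match
5 → no match
6 → no match
7 → match
8 → no match
9 → no match
10 → no match

7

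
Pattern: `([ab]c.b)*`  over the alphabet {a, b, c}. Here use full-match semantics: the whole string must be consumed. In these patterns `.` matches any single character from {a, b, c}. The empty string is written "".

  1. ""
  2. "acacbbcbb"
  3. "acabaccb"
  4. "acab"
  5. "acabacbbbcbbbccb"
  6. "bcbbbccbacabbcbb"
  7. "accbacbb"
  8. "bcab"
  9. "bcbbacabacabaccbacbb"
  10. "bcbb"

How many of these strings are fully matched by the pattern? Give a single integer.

1 → match
2 → no match
3 → match
4 → match
5 → match
6 → match
7 → match
8 → match
9 → match
10 → match
Total matched: 9

9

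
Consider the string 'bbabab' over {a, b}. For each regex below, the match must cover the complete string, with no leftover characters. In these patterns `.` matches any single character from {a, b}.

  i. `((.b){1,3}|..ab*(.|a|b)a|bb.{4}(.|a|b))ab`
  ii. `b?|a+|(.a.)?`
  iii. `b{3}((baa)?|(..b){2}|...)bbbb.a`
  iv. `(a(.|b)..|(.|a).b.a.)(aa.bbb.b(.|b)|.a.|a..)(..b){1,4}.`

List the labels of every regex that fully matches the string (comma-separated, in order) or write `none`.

i

i → match
ii → no match
iii → no match — must end with 'a'
iv → no match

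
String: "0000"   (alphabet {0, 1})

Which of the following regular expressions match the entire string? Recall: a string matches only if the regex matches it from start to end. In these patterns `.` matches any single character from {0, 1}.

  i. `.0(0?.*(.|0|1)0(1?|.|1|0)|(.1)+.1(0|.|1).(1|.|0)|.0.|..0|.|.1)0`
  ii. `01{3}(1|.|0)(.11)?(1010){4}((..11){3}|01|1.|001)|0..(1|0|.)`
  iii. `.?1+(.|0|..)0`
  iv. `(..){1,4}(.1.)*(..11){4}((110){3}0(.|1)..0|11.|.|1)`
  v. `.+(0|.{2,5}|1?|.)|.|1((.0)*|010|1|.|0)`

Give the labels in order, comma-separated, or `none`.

i → match
ii → match
iii → no match
iv → no match
v → match

i, ii, v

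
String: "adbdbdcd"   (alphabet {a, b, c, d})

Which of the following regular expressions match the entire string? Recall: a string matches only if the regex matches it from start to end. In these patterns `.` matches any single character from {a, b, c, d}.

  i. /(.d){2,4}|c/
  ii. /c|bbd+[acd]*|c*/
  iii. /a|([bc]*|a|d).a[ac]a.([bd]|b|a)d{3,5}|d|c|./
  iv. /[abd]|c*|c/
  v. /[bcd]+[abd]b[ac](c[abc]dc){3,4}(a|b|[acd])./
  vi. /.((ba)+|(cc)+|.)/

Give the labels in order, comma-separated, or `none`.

i

i → match
ii → no match
iii → no match
iv → no match
v → no match
vi → no match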